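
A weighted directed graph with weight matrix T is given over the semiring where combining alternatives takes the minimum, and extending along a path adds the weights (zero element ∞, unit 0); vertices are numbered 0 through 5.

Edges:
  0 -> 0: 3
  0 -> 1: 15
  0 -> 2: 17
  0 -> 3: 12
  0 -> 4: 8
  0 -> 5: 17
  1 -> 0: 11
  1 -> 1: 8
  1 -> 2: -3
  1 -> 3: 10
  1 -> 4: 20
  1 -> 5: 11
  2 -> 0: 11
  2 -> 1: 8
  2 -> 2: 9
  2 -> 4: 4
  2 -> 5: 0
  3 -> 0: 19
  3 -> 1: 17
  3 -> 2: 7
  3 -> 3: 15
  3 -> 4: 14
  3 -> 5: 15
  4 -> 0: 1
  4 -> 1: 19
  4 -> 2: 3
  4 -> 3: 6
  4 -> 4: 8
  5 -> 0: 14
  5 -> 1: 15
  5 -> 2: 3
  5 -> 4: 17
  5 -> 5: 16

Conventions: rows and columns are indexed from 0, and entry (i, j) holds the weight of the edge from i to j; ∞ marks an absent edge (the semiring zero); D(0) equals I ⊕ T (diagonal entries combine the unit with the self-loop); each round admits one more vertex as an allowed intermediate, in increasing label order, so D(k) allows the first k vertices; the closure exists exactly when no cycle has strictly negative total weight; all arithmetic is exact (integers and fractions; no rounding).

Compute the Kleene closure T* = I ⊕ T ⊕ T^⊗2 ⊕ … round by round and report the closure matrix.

D(0):
  [0, 15, 17, 12, 8, 17]
  [11, 0, -3, 10, 20, 11]
  [11, 8, 0, ∞, 4, 0]
  [19, 17, 7, 0, 14, 15]
  [1, 19, 3, 6, 0, ∞]
  [14, 15, 3, ∞, 17, 0]
D(1):
  [0, 15, 17, 12, 8, 17]
  [11, 0, -3, 10, 19, 11]
  [11, 8, 0, 23, 4, 0]
  [19, 17, 7, 0, 14, 15]
  [1, 16, 3, 6, 0, 18]
  [14, 15, 3, 26, 17, 0]
D(2):
  [0, 15, 12, 12, 8, 17]
  [11, 0, -3, 10, 19, 11]
  [11, 8, 0, 18, 4, 0]
  [19, 17, 7, 0, 14, 15]
  [1, 16, 3, 6, 0, 18]
  [14, 15, 3, 25, 17, 0]
D(3):
  [0, 15, 12, 12, 8, 12]
  [8, 0, -3, 10, 1, -3]
  [11, 8, 0, 18, 4, 0]
  [18, 15, 7, 0, 11, 7]
  [1, 11, 3, 6, 0, 3]
  [14, 11, 3, 21, 7, 0]
D(4):
  [0, 15, 12, 12, 8, 12]
  [8, 0, -3, 10, 1, -3]
  [11, 8, 0, 18, 4, 0]
  [18, 15, 7, 0, 11, 7]
  [1, 11, 3, 6, 0, 3]
  [14, 11, 3, 21, 7, 0]
D(5):
  [0, 15, 11, 12, 8, 11]
  [2, 0, -3, 7, 1, -3]
  [5, 8, 0, 10, 4, 0]
  [12, 15, 7, 0, 11, 7]
  [1, 11, 3, 6, 0, 3]
  [8, 11, 3, 13, 7, 0]
D(6):
  [0, 15, 11, 12, 8, 11]
  [2, 0, -3, 7, 1, -3]
  [5, 8, 0, 10, 4, 0]
  [12, 15, 7, 0, 11, 7]
  [1, 11, 3, 6, 0, 3]
  [8, 11, 3, 13, 7, 0]
Answer: T* = [[0, 15, 11, 12, 8, 11], [2, 0, -3, 7, 1, -3], [5, 8, 0, 10, 4, 0], [12, 15, 7, 0, 11, 7], [1, 11, 3, 6, 0, 3], [8, 11, 3, 13, 7, 0]]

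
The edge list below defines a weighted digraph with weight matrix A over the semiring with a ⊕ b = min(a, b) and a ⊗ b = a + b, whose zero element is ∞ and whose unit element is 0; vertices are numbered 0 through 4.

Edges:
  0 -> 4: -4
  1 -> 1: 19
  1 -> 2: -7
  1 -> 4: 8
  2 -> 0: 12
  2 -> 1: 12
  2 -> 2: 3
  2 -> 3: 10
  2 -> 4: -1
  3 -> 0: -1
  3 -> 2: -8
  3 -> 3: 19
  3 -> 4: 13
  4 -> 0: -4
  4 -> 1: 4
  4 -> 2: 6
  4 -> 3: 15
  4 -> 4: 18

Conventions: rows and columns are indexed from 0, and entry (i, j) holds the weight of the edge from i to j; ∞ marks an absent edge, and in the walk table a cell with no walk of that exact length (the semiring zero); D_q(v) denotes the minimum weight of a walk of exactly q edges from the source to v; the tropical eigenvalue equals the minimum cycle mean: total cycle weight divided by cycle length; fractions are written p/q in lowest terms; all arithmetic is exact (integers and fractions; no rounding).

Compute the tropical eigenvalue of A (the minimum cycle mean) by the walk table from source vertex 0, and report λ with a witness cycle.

q=0: [0, ∞, ∞, ∞, ∞]
q=1: [∞, ∞, ∞, ∞, -4]
q=2: [-8, 0, 2, 11, 14]
q=3: [10, 14, -7, 12, -12]
q=4: [-16, -8, -6, 3, -8]
q=5: [-12, -4, -15, 4, -20]
Optimal cycle mean attained by: cycle 0->4->0, total (-4) + (-4), length 2.
Answer: λ = -4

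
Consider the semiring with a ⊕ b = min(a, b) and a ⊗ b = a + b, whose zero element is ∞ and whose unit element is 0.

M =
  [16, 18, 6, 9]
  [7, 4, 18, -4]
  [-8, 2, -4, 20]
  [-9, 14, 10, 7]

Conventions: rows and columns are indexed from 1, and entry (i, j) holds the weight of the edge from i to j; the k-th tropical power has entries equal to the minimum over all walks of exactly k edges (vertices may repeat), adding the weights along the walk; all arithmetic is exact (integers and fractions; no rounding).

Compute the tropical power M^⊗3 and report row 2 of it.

M^⊗2:
  [-2, 8, 2, 14]
  [-13, 8, 6, 0]
  [-12, -2, -8, -2]
  [-2, 9, -3, 0]
M^⊗3:
  [-6, 4, -2, 4]
  [-9, 5, -7, -4]
  [-16, -6, -12, -6]
  [-11, -1, -7, 5]
Answer: row 2 of M^⊗3 = [-9, 5, -7, -4]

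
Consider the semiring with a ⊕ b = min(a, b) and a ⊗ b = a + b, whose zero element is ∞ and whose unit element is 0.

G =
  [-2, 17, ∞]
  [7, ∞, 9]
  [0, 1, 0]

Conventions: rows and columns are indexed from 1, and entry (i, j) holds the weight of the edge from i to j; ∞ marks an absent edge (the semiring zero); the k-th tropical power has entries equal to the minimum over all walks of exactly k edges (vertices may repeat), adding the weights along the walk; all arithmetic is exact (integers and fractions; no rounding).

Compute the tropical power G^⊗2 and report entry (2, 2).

G^⊗2:
  [-4, 15, 26]
  [5, 10, 9]
  [-2, 1, 0]
Key observation: the optimum is the walk 2->3->2, with weight 9 + 1 = 10.
Optimal value attained by: walk 2->3->2.
Answer: (G^⊗2)[2][2] = 10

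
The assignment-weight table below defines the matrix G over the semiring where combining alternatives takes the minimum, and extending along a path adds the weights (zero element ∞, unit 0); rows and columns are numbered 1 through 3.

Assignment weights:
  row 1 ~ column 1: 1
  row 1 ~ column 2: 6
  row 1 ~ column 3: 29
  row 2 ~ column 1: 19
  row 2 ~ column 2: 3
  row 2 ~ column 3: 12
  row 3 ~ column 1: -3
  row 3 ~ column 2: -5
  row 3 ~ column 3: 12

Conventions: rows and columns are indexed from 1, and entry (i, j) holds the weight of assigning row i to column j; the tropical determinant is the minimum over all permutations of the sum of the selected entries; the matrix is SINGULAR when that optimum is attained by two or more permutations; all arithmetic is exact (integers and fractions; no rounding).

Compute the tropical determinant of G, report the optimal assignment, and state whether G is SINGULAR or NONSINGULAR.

σ = (1, 2, 3): 1 + 3 + 12 = 16
σ = (1, 3, 2): 1 + 12 + (-5) = 8
σ = (2, 1, 3): 6 + 19 + 12 = 37
σ = (2, 3, 1): 6 + 12 + (-3) = 15
σ = (3, 1, 2): 29 + 19 + (-5) = 43
σ = (3, 2, 1): 29 + 3 + (-3) = 29
Optimal value attained by: σ = (1, 3, 2).
Answer: det⊕(G) = 8; verdict: NONSINGULAR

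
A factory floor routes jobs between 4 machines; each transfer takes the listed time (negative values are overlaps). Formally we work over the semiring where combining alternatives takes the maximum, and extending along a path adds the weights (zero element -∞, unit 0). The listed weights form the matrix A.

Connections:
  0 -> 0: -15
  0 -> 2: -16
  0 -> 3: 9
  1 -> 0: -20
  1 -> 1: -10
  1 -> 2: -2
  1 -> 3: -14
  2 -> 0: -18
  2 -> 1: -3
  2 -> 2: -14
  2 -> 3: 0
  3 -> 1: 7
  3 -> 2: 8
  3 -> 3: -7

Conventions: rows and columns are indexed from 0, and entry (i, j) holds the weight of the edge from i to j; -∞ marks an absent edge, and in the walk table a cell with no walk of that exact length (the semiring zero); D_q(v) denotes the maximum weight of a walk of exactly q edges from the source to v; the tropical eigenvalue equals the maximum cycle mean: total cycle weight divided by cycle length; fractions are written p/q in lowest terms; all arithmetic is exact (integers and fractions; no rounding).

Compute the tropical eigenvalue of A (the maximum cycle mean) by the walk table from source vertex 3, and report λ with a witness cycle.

q=0: [-∞, -∞, -∞, 0]
q=1: [-∞, 7, 8, -7]
q=2: [-10, 5, 5, 8]
q=3: [-13, 15, 16, 5]
q=4: [-2, 13, 13, 16]
Optimal cycle mean attained by: cycle 2->3->2, total 0 + 8, length 2.
Answer: λ = 4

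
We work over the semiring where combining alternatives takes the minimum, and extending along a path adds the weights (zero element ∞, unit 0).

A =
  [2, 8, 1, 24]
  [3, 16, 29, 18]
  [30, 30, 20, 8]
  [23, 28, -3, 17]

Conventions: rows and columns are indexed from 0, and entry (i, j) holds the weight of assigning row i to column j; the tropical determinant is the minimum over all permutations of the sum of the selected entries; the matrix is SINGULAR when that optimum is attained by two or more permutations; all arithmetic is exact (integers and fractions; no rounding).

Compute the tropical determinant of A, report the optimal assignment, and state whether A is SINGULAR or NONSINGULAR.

σ = (0, 1, 2, 3): 2 + 16 + 20 + 17 = 55
σ = (0, 1, 3, 2): 2 + 16 + 8 + (-3) = 23
σ = (0, 2, 1, 3): 2 + 29 + 30 + 17 = 78
σ = (0, 2, 3, 1): 2 + 29 + 8 + 28 = 67
σ = (0, 3, 1, 2): 2 + 18 + 30 + (-3) = 47
σ = (0, 3, 2, 1): 2 + 18 + 20 + 28 = 68
σ = (1, 0, 2, 3): 8 + 3 + 20 + 17 = 48
σ = (1, 0, 3, 2): 8 + 3 + 8 + (-3) = 16
σ = (1, 2, 0, 3): 8 + 29 + 30 + 17 = 84
σ = (1, 2, 3, 0): 8 + 29 + 8 + 23 = 68
σ = (1, 3, 0, 2): 8 + 18 + 30 + (-3) = 53
σ = (1, 3, 2, 0): 8 + 18 + 20 + 23 = 69
σ = (2, 0, 1, 3): 1 + 3 + 30 + 17 = 51
σ = (2, 0, 3, 1): 1 + 3 + 8 + 28 = 40
σ = (2, 1, 0, 3): 1 + 16 + 30 + 17 = 64
σ = (2, 1, 3, 0): 1 + 16 + 8 + 23 = 48
σ = (2, 3, 0, 1): 1 + 18 + 30 + 28 = 77
σ = (2, 3, 1, 0): 1 + 18 + 30 + 23 = 72
σ = (3, 0, 1, 2): 24 + 3 + 30 + (-3) = 54
σ = (3, 0, 2, 1): 24 + 3 + 20 + 28 = 75
σ = (3, 1, 0, 2): 24 + 16 + 30 + (-3) = 67
σ = (3, 1, 2, 0): 24 + 16 + 20 + 23 = 83
σ = (3, 2, 0, 1): 24 + 29 + 30 + 28 = 111
σ = (3, 2, 1, 0): 24 + 29 + 30 + 23 = 106
Optimal value attained by: σ = (1, 0, 3, 2).
Answer: det⊕(A) = 16; verdict: NONSINGULAR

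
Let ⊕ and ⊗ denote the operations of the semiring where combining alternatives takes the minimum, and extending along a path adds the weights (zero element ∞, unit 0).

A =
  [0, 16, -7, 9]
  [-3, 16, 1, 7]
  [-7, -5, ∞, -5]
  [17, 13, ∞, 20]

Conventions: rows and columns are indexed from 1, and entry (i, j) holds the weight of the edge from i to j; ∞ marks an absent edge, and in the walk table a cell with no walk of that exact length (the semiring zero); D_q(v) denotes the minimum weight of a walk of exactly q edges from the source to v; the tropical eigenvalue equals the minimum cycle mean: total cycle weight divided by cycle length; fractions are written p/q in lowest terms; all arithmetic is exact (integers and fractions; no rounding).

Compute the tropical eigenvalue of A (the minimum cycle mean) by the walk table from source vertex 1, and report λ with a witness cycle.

q=0: [0, ∞, ∞, ∞]
q=1: [0, 16, -7, 9]
q=2: [-14, -12, -7, -12]
q=3: [-15, -12, -21, -12]
q=4: [-28, -26, -22, -26]
Optimal cycle mean attained by: cycle 1->3->1, total (-7) + (-7), length 2.
Answer: λ = -7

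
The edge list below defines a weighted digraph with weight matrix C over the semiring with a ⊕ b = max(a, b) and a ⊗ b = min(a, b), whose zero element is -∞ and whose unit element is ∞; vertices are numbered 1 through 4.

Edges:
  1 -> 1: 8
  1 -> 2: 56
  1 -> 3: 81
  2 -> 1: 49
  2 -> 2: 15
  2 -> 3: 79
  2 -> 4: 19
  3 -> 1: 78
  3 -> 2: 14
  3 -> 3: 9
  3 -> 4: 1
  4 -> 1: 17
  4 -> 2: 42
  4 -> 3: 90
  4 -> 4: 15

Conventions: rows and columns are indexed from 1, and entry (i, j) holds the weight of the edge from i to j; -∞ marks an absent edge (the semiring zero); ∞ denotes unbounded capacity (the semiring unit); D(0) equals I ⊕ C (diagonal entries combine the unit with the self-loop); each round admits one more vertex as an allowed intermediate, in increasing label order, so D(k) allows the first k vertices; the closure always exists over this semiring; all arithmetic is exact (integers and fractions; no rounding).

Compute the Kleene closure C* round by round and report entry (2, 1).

D(0):
  [∞, 56, 81, -∞]
  [49, ∞, 79, 19]
  [78, 14, ∞, 1]
  [17, 42, 90, ∞]
D(1):
  [∞, 56, 81, -∞]
  [49, ∞, 79, 19]
  [78, 56, ∞, 1]
  [17, 42, 90, ∞]
D(2):
  [∞, 56, 81, 19]
  [49, ∞, 79, 19]
  [78, 56, ∞, 19]
  [42, 42, 90, ∞]
D(3):
  [∞, 56, 81, 19]
  [78, ∞, 79, 19]
  [78, 56, ∞, 19]
  [78, 56, 90, ∞]
D(4):
  [∞, 56, 81, 19]
  [78, ∞, 79, 19]
  [78, 56, ∞, 19]
  [78, 56, 90, ∞]
Answer: C*[2][1] = 78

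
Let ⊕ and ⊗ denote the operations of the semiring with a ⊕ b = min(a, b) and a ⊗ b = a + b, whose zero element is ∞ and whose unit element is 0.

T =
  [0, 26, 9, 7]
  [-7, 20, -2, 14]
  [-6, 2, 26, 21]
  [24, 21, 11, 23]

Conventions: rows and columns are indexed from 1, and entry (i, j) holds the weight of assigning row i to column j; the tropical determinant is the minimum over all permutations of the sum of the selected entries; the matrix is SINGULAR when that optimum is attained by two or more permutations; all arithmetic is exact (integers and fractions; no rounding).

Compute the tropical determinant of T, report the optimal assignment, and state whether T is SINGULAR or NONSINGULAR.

σ = (1, 2, 3, 4): 0 + 20 + 26 + 23 = 69
σ = (1, 2, 4, 3): 0 + 20 + 21 + 11 = 52
σ = (1, 3, 2, 4): 0 + (-2) + 2 + 23 = 23
σ = (1, 3, 4, 2): 0 + (-2) + 21 + 21 = 40
σ = (1, 4, 2, 3): 0 + 14 + 2 + 11 = 27
σ = (1, 4, 3, 2): 0 + 14 + 26 + 21 = 61
σ = (2, 1, 3, 4): 26 + (-7) + 26 + 23 = 68
σ = (2, 1, 4, 3): 26 + (-7) + 21 + 11 = 51
σ = (2, 3, 1, 4): 26 + (-2) + (-6) + 23 = 41
σ = (2, 3, 4, 1): 26 + (-2) + 21 + 24 = 69
σ = (2, 4, 1, 3): 26 + 14 + (-6) + 11 = 45
σ = (2, 4, 3, 1): 26 + 14 + 26 + 24 = 90
σ = (3, 1, 2, 4): 9 + (-7) + 2 + 23 = 27
σ = (3, 1, 4, 2): 9 + (-7) + 21 + 21 = 44
σ = (3, 2, 1, 4): 9 + 20 + (-6) + 23 = 46
σ = (3, 2, 4, 1): 9 + 20 + 21 + 24 = 74
σ = (3, 4, 1, 2): 9 + 14 + (-6) + 21 = 38
σ = (3, 4, 2, 1): 9 + 14 + 2 + 24 = 49
σ = (4, 1, 2, 3): 7 + (-7) + 2 + 11 = 13
σ = (4, 1, 3, 2): 7 + (-7) + 26 + 21 = 47
σ = (4, 2, 1, 3): 7 + 20 + (-6) + 11 = 32
σ = (4, 2, 3, 1): 7 + 20 + 26 + 24 = 77
σ = (4, 3, 1, 2): 7 + (-2) + (-6) + 21 = 20
σ = (4, 3, 2, 1): 7 + (-2) + 2 + 24 = 31
Optimal value attained by: σ = (4, 1, 2, 3).
Answer: det⊕(T) = 13; verdict: NONSINGULAR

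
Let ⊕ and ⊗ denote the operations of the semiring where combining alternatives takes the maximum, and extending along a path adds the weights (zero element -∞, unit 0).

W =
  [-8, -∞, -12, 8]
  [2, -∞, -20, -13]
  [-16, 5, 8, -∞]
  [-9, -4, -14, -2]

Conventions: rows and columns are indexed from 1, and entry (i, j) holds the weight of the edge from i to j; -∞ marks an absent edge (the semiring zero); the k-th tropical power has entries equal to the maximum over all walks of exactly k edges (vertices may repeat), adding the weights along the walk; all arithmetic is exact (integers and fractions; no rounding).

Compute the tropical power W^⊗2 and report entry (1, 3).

W^⊗2:
  [-1, 4, -4, 6]
  [-6, -15, -10, 10]
  [7, 13, 16, -8]
  [-2, -6, -6, -1]
Key observation: the optimum is the walk 1->3->3, with weight (-12) + 8 = -4.
Optimal value attained by: walk 1->3->3.
Answer: (W^⊗2)[1][3] = -4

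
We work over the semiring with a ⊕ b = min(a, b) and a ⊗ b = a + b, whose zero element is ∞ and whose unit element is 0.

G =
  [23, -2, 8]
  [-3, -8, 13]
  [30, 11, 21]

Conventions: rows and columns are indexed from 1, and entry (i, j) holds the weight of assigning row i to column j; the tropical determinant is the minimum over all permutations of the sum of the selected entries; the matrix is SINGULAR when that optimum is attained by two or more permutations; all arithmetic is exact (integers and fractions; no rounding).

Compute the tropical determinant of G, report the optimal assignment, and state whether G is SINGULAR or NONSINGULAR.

σ = (1, 2, 3): 23 + (-8) + 21 = 36
σ = (1, 3, 2): 23 + 13 + 11 = 47
σ = (2, 1, 3): (-2) + (-3) + 21 = 16
σ = (2, 3, 1): (-2) + 13 + 30 = 41
σ = (3, 1, 2): 8 + (-3) + 11 = 16
σ = (3, 2, 1): 8 + (-8) + 30 = 30
Optimal value attained by: σ = (2, 1, 3).
Answer: det⊕(G) = 16; verdict: SINGULAR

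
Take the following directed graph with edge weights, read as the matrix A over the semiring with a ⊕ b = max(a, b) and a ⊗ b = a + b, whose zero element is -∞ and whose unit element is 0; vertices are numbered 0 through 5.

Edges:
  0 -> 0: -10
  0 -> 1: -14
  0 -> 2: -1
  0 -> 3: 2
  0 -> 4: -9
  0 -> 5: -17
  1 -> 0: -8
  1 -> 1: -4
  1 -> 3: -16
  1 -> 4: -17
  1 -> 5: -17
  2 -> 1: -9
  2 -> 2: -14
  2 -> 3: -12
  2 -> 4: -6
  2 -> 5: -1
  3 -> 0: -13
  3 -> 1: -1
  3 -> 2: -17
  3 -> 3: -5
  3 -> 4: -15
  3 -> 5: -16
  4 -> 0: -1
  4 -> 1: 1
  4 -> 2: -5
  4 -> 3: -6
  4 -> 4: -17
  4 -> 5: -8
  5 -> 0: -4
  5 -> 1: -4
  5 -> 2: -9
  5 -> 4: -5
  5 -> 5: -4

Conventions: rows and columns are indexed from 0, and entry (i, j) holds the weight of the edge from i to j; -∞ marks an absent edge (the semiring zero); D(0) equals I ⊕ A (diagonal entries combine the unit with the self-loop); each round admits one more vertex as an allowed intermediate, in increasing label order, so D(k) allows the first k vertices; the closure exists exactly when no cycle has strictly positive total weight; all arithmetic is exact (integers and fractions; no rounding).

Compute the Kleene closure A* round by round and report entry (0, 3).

D(0):
  [0, -14, -1, 2, -9, -17]
  [-8, 0, -∞, -16, -17, -17]
  [-∞, -9, 0, -12, -6, -1]
  [-13, -1, -17, 0, -15, -16]
  [-1, 1, -5, -6, 0, -8]
  [-4, -4, -9, -∞, -5, 0]
D(1):
  [0, -14, -1, 2, -9, -17]
  [-8, 0, -9, -6, -17, -17]
  [-∞, -9, 0, -12, -6, -1]
  [-13, -1, -14, 0, -15, -16]
  [-1, 1, -2, 1, 0, -8]
  [-4, -4, -5, -2, -5, 0]
D(2):
  [0, -14, -1, 2, -9, -17]
  [-8, 0, -9, -6, -17, -17]
  [-17, -9, 0, -12, -6, -1]
  [-9, -1, -10, 0, -15, -16]
  [-1, 1, -2, 1, 0, -8]
  [-4, -4, -5, -2, -5, 0]
D(3):
  [0, -10, -1, 2, -7, -2]
  [-8, 0, -9, -6, -15, -10]
  [-17, -9, 0, -12, -6, -1]
  [-9, -1, -10, 0, -15, -11]
  [-1, 1, -2, 1, 0, -3]
  [-4, -4, -5, -2, -5, 0]
D(4):
  [0, 1, -1, 2, -7, -2]
  [-8, 0, -9, -6, -15, -10]
  [-17, -9, 0, -12, -6, -1]
  [-9, -1, -10, 0, -15, -11]
  [-1, 1, -2, 1, 0, -3]
  [-4, -3, -5, -2, -5, 0]
D(5):
  [0, 1, -1, 2, -7, -2]
  [-8, 0, -9, -6, -15, -10]
  [-7, -5, 0, -5, -6, -1]
  [-9, -1, -10, 0, -15, -11]
  [-1, 1, -2, 1, 0, -3]
  [-4, -3, -5, -2, -5, 0]
D(6):
  [0, 1, -1, 2, -7, -2]
  [-8, 0, -9, -6, -15, -10]
  [-5, -4, 0, -3, -6, -1]
  [-9, -1, -10, 0, -15, -11]
  [-1, 1, -2, 1, 0, -3]
  [-4, -3, -5, -2, -5, 0]
Answer: A*[0][3] = 2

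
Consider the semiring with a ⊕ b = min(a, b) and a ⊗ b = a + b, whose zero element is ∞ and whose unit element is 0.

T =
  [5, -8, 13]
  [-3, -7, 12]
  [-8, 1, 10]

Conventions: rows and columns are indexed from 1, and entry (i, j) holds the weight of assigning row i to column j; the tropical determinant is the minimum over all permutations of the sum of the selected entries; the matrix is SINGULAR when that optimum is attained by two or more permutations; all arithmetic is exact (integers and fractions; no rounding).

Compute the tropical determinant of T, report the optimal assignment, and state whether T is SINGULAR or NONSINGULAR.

σ = (1, 2, 3): 5 + (-7) + 10 = 8
σ = (1, 3, 2): 5 + 12 + 1 = 18
σ = (2, 1, 3): (-8) + (-3) + 10 = -1
σ = (2, 3, 1): (-8) + 12 + (-8) = -4
σ = (3, 1, 2): 13 + (-3) + 1 = 11
σ = (3, 2, 1): 13 + (-7) + (-8) = -2
Optimal value attained by: σ = (2, 3, 1).
Answer: det⊕(T) = -4; verdict: NONSINGULAR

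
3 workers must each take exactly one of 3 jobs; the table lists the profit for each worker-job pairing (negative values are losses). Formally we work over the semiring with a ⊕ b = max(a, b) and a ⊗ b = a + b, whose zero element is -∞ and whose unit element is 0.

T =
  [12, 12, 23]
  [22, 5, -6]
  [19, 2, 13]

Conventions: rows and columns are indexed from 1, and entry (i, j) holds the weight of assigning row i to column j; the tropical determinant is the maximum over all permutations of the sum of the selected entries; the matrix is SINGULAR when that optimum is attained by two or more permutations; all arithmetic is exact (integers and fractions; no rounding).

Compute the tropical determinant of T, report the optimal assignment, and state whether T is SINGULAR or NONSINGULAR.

σ = (1, 2, 3): 12 + 5 + 13 = 30
σ = (1, 3, 2): 12 + (-6) + 2 = 8
σ = (2, 1, 3): 12 + 22 + 13 = 47
σ = (2, 3, 1): 12 + (-6) + 19 = 25
σ = (3, 1, 2): 23 + 22 + 2 = 47
σ = (3, 2, 1): 23 + 5 + 19 = 47
Optimal value attained by: σ = (2, 1, 3).
Answer: det⊕(T) = 47; verdict: SINGULAR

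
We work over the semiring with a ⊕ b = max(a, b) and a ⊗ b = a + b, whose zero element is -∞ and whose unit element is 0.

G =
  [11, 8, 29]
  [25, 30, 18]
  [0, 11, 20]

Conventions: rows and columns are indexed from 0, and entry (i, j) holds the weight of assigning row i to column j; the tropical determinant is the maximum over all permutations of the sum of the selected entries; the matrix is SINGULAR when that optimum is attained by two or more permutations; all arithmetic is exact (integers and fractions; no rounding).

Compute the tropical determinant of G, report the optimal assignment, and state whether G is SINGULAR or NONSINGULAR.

σ = (0, 1, 2): 11 + 30 + 20 = 61
σ = (0, 2, 1): 11 + 18 + 11 = 40
σ = (1, 0, 2): 8 + 25 + 20 = 53
σ = (1, 2, 0): 8 + 18 + 0 = 26
σ = (2, 0, 1): 29 + 25 + 11 = 65
σ = (2, 1, 0): 29 + 30 + 0 = 59
Optimal value attained by: σ = (2, 0, 1).
Answer: det⊕(G) = 65; verdict: NONSINGULAR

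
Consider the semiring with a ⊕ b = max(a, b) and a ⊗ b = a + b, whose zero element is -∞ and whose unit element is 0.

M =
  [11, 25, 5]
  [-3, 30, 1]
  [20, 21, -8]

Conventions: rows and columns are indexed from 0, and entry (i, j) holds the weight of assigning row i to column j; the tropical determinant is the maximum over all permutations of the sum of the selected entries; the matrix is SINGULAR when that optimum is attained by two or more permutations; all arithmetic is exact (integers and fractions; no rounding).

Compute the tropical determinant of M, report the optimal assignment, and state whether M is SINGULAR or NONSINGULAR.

σ = (0, 1, 2): 11 + 30 + (-8) = 33
σ = (0, 2, 1): 11 + 1 + 21 = 33
σ = (1, 0, 2): 25 + (-3) + (-8) = 14
σ = (1, 2, 0): 25 + 1 + 20 = 46
σ = (2, 0, 1): 5 + (-3) + 21 = 23
σ = (2, 1, 0): 5 + 30 + 20 = 55
Optimal value attained by: σ = (2, 1, 0).
Answer: det⊕(M) = 55; verdict: NONSINGULAR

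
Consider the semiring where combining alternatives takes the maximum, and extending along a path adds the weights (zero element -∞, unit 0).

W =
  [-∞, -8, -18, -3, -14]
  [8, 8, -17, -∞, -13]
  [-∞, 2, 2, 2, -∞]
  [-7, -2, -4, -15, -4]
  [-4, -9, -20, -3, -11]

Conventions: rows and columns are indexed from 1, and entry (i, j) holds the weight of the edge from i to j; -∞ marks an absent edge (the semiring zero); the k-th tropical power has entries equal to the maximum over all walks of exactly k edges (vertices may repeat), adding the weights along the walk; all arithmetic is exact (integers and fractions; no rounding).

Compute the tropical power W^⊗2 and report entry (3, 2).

W^⊗2:
  [0, 0, -7, -16, -7]
  [16, 16, -9, 5, -5]
  [10, 10, 4, 4, -2]
  [6, 6, -2, -2, -15]
  [-1, -1, -7, -7, -7]
Key observation: the optimum is the walk 3->2->2, with weight 2 + 8 = 10.
Optimal value attained by: walk 3->2->2.
Answer: (W^⊗2)[3][2] = 10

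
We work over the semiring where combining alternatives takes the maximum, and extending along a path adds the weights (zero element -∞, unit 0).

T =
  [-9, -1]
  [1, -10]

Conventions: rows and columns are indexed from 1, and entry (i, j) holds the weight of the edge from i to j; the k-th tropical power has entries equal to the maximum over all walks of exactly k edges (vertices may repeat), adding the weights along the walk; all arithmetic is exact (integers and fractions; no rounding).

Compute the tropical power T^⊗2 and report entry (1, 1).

T^⊗2:
  [0, -10]
  [-8, 0]
Key observation: the optimum is the walk 1->2->1, with weight (-1) + 1 = 0.
Optimal value attained by: walk 1->2->1.
Answer: (T^⊗2)[1][1] = 0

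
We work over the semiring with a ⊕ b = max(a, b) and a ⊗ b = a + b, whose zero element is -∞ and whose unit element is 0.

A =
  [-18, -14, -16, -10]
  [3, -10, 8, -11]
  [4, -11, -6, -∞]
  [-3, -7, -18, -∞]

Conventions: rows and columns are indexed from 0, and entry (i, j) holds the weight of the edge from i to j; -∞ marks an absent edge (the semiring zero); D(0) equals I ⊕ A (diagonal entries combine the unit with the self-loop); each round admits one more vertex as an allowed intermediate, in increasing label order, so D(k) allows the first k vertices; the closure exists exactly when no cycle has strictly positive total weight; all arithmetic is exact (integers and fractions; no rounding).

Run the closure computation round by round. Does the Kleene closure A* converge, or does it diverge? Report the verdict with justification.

D(0):
  [0, -14, -16, -10]
  [3, 0, 8, -11]
  [4, -11, 0, -∞]
  [-3, -7, -18, 0]
D(1):
  [0, -14, -16, -10]
  [3, 0, 8, -7]
  [4, -10, 0, -6]
  [-3, -7, -18, 0]
D(2):
  [0, -14, -6, -10]
  [3, 0, 8, -7]
  [4, -10, 0, -6]
  [-3, -7, 1, 0]
D(3):
  [0, -14, -6, -10]
  [12, 0, 8, 2]
  [4, -10, 0, -6]
  [5, -7, 1, 0]
D(4):
  [0, -14, -6, -10]
  [12, 0, 8, 2]
  [4, -10, 0, -6]
  [5, -7, 1, 0]
Key observation: every diagonal entry stays at the unit through all rounds, so no improving cycle exists.
Answer: CONVERGES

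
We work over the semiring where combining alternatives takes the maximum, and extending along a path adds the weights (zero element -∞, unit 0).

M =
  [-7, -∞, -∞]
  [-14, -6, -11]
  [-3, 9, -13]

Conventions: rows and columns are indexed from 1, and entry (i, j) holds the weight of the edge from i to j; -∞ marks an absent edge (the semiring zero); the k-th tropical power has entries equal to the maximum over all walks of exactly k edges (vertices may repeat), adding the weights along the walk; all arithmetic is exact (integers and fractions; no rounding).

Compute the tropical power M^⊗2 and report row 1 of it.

M^⊗2:
  [-14, -∞, -∞]
  [-14, -2, -17]
  [-5, 3, -2]
Answer: row 1 of M^⊗2 = [-14, -∞, -∞]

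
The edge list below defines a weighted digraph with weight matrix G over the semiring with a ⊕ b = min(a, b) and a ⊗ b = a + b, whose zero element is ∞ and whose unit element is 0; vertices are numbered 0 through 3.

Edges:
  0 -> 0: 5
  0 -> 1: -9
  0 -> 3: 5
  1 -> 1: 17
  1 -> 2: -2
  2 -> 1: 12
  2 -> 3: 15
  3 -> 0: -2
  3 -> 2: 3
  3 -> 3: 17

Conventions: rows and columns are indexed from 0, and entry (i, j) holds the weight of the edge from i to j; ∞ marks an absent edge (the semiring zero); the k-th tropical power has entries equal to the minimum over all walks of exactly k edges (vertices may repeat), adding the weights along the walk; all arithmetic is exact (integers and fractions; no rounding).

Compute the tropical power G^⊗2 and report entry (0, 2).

G^⊗2:
  [3, -4, -11, 10]
  [∞, 10, 15, 13]
  [13, 29, 10, 32]
  [3, -11, 20, 3]
Key observation: the optimum is the walk 0->1->2, with weight (-9) + (-2) = -11.
Optimal value attained by: walk 0->1->2.
Answer: (G^⊗2)[0][2] = -11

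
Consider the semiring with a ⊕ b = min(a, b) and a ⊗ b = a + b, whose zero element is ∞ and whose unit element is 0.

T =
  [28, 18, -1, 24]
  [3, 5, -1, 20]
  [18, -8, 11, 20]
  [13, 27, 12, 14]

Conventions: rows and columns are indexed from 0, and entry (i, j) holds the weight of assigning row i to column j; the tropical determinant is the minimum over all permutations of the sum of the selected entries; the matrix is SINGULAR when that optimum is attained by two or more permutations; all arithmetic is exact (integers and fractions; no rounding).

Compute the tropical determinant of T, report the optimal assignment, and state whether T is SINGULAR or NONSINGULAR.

σ = (0, 1, 2, 3): 28 + 5 + 11 + 14 = 58
σ = (0, 1, 3, 2): 28 + 5 + 20 + 12 = 65
σ = (0, 2, 1, 3): 28 + (-1) + (-8) + 14 = 33
σ = (0, 2, 3, 1): 28 + (-1) + 20 + 27 = 74
σ = (0, 3, 1, 2): 28 + 20 + (-8) + 12 = 52
σ = (0, 3, 2, 1): 28 + 20 + 11 + 27 = 86
σ = (1, 0, 2, 3): 18 + 3 + 11 + 14 = 46
σ = (1, 0, 3, 2): 18 + 3 + 20 + 12 = 53
σ = (1, 2, 0, 3): 18 + (-1) + 18 + 14 = 49
σ = (1, 2, 3, 0): 18 + (-1) + 20 + 13 = 50
σ = (1, 3, 0, 2): 18 + 20 + 18 + 12 = 68
σ = (1, 3, 2, 0): 18 + 20 + 11 + 13 = 62
σ = (2, 0, 1, 3): (-1) + 3 + (-8) + 14 = 8
σ = (2, 0, 3, 1): (-1) + 3 + 20 + 27 = 49
σ = (2, 1, 0, 3): (-1) + 5 + 18 + 14 = 36
σ = (2, 1, 3, 0): (-1) + 5 + 20 + 13 = 37
σ = (2, 3, 0, 1): (-1) + 20 + 18 + 27 = 64
σ = (2, 3, 1, 0): (-1) + 20 + (-8) + 13 = 24
σ = (3, 0, 1, 2): 24 + 3 + (-8) + 12 = 31
σ = (3, 0, 2, 1): 24 + 3 + 11 + 27 = 65
σ = (3, 1, 0, 2): 24 + 5 + 18 + 12 = 59
σ = (3, 1, 2, 0): 24 + 5 + 11 + 13 = 53
σ = (3, 2, 0, 1): 24 + (-1) + 18 + 27 = 68
σ = (3, 2, 1, 0): 24 + (-1) + (-8) + 13 = 28
Optimal value attained by: σ = (2, 0, 1, 3).
Answer: det⊕(T) = 8; verdict: NONSINGULAR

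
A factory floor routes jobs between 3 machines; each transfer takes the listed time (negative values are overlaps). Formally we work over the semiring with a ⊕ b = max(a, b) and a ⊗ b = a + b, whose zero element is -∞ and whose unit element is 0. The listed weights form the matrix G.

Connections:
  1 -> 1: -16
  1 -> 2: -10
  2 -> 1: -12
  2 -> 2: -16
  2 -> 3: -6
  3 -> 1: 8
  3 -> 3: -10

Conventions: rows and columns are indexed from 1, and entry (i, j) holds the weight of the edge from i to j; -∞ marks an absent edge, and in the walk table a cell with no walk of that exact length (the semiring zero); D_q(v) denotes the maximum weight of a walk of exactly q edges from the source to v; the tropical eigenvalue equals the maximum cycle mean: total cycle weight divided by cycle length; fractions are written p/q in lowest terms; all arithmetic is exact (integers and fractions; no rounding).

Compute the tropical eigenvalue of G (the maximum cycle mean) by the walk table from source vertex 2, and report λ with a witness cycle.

q=0: [-∞, 0, -∞]
q=1: [-12, -16, -6]
q=2: [2, -22, -16]
q=3: [-8, -8, -26]
Optimal cycle mean attained by: cycle 1->2->3->1, total (-10) + (-6) + 8, length 3.
Answer: λ = -8/3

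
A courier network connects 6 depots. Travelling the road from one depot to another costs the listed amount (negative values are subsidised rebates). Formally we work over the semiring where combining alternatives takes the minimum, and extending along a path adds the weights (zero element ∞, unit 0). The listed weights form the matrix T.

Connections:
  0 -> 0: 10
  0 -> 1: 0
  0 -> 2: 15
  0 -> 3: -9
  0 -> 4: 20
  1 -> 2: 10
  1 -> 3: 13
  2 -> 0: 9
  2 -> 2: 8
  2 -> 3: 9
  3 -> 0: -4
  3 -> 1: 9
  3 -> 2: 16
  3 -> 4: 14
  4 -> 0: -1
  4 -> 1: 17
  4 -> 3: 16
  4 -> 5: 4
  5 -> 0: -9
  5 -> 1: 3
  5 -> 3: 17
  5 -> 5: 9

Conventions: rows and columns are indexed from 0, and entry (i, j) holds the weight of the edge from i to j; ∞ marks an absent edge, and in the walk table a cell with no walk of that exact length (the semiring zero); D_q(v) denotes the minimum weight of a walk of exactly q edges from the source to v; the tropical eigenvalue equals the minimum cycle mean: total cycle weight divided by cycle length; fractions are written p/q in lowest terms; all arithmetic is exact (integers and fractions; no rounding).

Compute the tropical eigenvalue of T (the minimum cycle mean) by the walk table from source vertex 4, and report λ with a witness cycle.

q=0: [∞, ∞, ∞, ∞, 0, ∞]
q=1: [-1, 17, ∞, 16, ∞, 4]
q=2: [-5, -1, 14, -10, 19, 13]
q=3: [-14, -5, 6, -14, 4, 22]
q=4: [-18, -14, 1, -23, 0, 8]
q=5: [-27, -18, -7, -27, -9, 4]
q=6: [-31, -27, -12, -36, -13, -5]
Optimal cycle mean attained by: cycle 0->3->0, total (-9) + (-4), length 2.
Answer: λ = -13/2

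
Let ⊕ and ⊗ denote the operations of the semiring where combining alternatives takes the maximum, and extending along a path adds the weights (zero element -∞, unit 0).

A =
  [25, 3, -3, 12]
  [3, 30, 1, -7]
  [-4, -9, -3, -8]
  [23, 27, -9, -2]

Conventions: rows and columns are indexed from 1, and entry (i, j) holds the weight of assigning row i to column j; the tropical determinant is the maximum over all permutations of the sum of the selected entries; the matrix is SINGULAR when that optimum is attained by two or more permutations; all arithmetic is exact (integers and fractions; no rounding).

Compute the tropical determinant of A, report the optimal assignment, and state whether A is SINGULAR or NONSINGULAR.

σ = (1, 2, 3, 4): 25 + 30 + (-3) + (-2) = 50
σ = (1, 2, 4, 3): 25 + 30 + (-8) + (-9) = 38
σ = (1, 3, 2, 4): 25 + 1 + (-9) + (-2) = 15
σ = (1, 3, 4, 2): 25 + 1 + (-8) + 27 = 45
σ = (1, 4, 2, 3): 25 + (-7) + (-9) + (-9) = 0
σ = (1, 4, 3, 2): 25 + (-7) + (-3) + 27 = 42
σ = (2, 1, 3, 4): 3 + 3 + (-3) + (-2) = 1
σ = (2, 1, 4, 3): 3 + 3 + (-8) + (-9) = -11
σ = (2, 3, 1, 4): 3 + 1 + (-4) + (-2) = -2
σ = (2, 3, 4, 1): 3 + 1 + (-8) + 23 = 19
σ = (2, 4, 1, 3): 3 + (-7) + (-4) + (-9) = -17
σ = (2, 4, 3, 1): 3 + (-7) + (-3) + 23 = 16
σ = (3, 1, 2, 4): (-3) + 3 + (-9) + (-2) = -11
σ = (3, 1, 4, 2): (-3) + 3 + (-8) + 27 = 19
σ = (3, 2, 1, 4): (-3) + 30 + (-4) + (-2) = 21
σ = (3, 2, 4, 1): (-3) + 30 + (-8) + 23 = 42
σ = (3, 4, 1, 2): (-3) + (-7) + (-4) + 27 = 13
σ = (3, 4, 2, 1): (-3) + (-7) + (-9) + 23 = 4
σ = (4, 1, 2, 3): 12 + 3 + (-9) + (-9) = -3
σ = (4, 1, 3, 2): 12 + 3 + (-3) + 27 = 39
σ = (4, 2, 1, 3): 12 + 30 + (-4) + (-9) = 29
σ = (4, 2, 3, 1): 12 + 30 + (-3) + 23 = 62
σ = (4, 3, 1, 2): 12 + 1 + (-4) + 27 = 36
σ = (4, 3, 2, 1): 12 + 1 + (-9) + 23 = 27
Optimal value attained by: σ = (4, 2, 3, 1).
Answer: det⊕(A) = 62; verdict: NONSINGULAR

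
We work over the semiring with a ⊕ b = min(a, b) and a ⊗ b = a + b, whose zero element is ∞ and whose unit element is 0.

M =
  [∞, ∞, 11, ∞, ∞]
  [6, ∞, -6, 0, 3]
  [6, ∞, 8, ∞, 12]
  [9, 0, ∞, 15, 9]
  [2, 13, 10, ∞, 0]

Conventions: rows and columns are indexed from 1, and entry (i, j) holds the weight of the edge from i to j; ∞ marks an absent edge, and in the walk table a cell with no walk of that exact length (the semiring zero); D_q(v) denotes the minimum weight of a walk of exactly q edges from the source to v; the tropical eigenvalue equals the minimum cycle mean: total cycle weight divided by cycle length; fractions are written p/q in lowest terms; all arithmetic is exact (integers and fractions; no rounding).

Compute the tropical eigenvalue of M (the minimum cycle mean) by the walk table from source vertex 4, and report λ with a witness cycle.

q=0: [∞, ∞, ∞, 0, ∞]
q=1: [9, 0, ∞, 15, 9]
q=2: [6, 15, -6, 0, 3]
q=3: [0, 0, 2, 15, 3]
q=4: [5, 15, -6, 0, 3]
q=5: [0, 0, 2, 15, 3]
Optimal cycle mean attained by: cycle 2->4->2, total 0 + 0, length 2.
Answer: λ = 0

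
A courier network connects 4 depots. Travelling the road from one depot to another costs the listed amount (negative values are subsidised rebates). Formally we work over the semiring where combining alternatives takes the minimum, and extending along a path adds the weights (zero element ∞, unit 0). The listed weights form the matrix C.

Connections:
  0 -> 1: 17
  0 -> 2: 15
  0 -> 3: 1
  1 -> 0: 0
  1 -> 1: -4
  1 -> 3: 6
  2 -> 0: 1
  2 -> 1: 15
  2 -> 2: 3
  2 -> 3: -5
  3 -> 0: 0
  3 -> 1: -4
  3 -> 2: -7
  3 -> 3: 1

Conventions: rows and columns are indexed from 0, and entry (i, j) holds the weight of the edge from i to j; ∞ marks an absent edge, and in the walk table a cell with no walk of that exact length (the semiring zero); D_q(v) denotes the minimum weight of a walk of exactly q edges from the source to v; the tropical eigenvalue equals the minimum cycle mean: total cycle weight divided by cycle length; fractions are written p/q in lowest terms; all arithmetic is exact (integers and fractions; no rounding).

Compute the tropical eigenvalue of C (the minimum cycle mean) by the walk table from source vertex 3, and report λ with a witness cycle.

q=0: [∞, ∞, ∞, 0]
q=1: [0, -4, -7, 1]
q=2: [-6, -8, -6, -12]
q=3: [-12, -16, -19, -11]
q=4: [-18, -20, -18, -24]
Optimal cycle mean attained by: cycle 2->3->2, total (-5) + (-7), length 2.
Answer: λ = -6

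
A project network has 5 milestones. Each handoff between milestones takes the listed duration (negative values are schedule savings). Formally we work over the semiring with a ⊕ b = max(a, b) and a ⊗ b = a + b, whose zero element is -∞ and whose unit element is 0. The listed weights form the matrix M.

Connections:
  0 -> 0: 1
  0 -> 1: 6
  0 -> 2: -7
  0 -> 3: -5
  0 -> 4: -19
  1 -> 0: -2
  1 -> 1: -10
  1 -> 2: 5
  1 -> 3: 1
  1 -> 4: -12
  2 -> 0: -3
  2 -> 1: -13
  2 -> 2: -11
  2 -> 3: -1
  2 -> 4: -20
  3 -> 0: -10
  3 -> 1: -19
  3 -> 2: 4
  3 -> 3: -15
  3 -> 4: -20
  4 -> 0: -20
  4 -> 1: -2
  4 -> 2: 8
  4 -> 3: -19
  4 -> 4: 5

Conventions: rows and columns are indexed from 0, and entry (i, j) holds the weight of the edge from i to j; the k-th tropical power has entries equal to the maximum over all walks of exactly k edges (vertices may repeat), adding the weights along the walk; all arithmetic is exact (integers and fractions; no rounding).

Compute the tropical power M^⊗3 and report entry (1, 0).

M^⊗2:
  [4, 7, 11, 7, -6]
  [2, 4, 5, 4, -7]
  [-2, 3, 3, -8, -15]
  [1, -4, -7, 3, -15]
  [5, 3, 13, 7, 10]
M^⊗3:
  [8, 10, 12, 10, -1]
  [3, 8, 9, 5, -2]
  [1, 4, 8, 4, -9]
  [2, 7, 7, -3, -10]
  [10, 11, 18, 12, 15]
Key observation: the optimum is the walk 1->2->0->0, with weight 5 + (-3) + 1 = 3.
Optimal value attained by: walk 1->2->0->0.
Answer: (M^⊗3)[1][0] = 3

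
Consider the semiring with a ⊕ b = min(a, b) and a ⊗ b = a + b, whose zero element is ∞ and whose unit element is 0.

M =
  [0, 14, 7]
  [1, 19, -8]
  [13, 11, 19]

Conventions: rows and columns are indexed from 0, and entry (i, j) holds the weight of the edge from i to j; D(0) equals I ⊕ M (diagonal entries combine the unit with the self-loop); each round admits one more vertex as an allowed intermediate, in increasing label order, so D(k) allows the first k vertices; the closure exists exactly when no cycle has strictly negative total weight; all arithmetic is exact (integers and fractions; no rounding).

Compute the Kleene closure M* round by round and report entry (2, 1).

D(0):
  [0, 14, 7]
  [1, 0, -8]
  [13, 11, 0]
D(1):
  [0, 14, 7]
  [1, 0, -8]
  [13, 11, 0]
D(2):
  [0, 14, 6]
  [1, 0, -8]
  [12, 11, 0]
D(3):
  [0, 14, 6]
  [1, 0, -8]
  [12, 11, 0]
Answer: M*[2][1] = 11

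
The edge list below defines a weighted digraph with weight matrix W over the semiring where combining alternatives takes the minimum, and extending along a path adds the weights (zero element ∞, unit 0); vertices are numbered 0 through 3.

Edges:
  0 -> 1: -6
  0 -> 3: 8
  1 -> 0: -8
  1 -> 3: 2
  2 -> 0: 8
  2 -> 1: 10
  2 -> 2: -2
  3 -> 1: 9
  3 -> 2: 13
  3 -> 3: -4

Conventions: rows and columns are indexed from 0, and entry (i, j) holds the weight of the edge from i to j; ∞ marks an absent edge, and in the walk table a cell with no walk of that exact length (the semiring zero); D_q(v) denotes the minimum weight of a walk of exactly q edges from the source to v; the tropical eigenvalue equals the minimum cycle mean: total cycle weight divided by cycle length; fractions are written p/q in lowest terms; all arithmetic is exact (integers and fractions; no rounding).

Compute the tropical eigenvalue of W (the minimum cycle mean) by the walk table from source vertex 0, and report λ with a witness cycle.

q=0: [0, ∞, ∞, ∞]
q=1: [∞, -6, ∞, 8]
q=2: [-14, 17, 21, -4]
q=3: [9, -20, 9, -8]
q=4: [-28, 1, 5, -18]
Optimal cycle mean attained by: cycle 0->1->0, total (-6) + (-8), length 2.
Answer: λ = -7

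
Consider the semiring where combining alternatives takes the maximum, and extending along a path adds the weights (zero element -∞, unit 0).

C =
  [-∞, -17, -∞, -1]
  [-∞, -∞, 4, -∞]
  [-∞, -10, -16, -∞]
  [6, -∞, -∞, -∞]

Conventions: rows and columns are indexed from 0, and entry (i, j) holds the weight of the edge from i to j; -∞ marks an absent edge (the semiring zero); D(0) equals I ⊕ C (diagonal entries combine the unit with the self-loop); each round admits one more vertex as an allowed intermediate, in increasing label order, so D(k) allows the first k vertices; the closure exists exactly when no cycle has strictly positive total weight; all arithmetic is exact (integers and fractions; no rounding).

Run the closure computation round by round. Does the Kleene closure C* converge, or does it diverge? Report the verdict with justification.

D(0):
  [0, -17, -∞, -1]
  [-∞, 0, 4, -∞]
  [-∞, -10, 0, -∞]
  [6, -∞, -∞, 0]
Detection: at round 1, diagonal entry (3, 3) turns strictly positive.
Key observation: the cycle 3->0->3 has total weight 6 + (-1), which is strictly positive.
Answer: DIVERGES — positive cycle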